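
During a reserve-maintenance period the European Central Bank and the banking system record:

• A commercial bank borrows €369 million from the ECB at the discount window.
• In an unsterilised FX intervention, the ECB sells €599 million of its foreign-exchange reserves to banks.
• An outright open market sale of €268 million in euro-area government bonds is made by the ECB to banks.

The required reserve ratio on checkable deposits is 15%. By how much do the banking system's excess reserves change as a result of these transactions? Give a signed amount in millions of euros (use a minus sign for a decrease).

Discount-window loan €369 million: reserves +€369M, deposits 0.
FX sale €599 million: reserves −€599M, deposits 0.
OMO sale (to banks) €268 million: reserves −€268M, deposits 0.
Totals: Δreserves = −€498M, Δdeposits = 0.
Δrequired reserves = 15% × 0 = 0.
Δexcess reserves = Δreserves − Δrequired = −€498M − (0) = -€498 million.

-€498 million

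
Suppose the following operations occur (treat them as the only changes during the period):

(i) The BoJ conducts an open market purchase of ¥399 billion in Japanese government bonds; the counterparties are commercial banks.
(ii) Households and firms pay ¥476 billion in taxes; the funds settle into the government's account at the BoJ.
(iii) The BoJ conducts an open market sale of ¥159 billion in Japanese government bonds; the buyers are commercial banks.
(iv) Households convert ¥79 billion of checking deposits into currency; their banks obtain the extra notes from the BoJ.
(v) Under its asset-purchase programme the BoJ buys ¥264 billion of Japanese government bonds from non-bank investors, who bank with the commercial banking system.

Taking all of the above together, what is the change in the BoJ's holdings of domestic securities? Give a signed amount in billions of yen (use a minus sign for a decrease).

OMO purchase (from banks) ¥399 billion: securities added to the BoJ's portfolio → +¥399B.
Government account inflow ¥476 billion: the BoJ's securities portfolio is untouched → 0.
OMO sale (to banks) ¥159 billion: securities removed from the BoJ's portfolio → −¥159B.
Currency withdrawal ¥79 billion: the BoJ's securities portfolio is untouched → 0.
Asset purchase (from non-banks) ¥264 billion: securities added to the BoJ's portfolio → +¥264B.
Net: 399 + 0 − 159 + 0 + 264 = +¥504 billion.

+¥504 billion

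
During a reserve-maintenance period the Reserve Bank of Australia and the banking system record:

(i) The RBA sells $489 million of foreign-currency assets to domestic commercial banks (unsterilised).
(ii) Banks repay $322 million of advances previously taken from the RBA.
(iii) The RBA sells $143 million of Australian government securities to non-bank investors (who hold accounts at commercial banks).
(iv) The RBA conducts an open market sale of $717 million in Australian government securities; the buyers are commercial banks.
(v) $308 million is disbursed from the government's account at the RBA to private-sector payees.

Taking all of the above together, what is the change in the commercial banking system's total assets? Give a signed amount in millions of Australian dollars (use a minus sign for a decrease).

-$157 million

RBA balance sheet:
  Assets:      Securities −$860M, Loans to banks −$322M, Foreign assets −$489M
  Liabilities: Bank reserves −$1363M, Government deposits −$308M
Commercial banking system:
  Assets:      Reserves at CB −$1363M, Securities +$717M, Foreign assets +$489M
  Liabilities: Checkable deposits +$165M, Borrowings from CB −$322M
Change in total bank assets = -$157 million.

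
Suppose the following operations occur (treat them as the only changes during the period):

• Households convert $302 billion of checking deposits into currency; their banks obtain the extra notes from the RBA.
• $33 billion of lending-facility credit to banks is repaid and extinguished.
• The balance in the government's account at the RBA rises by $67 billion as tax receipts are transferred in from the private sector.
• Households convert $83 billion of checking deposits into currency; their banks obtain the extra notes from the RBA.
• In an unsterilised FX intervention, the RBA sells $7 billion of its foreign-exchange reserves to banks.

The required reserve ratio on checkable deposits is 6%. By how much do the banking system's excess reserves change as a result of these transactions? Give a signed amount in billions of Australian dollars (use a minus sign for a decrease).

Currency withdrawal $302 billion: reserves −$302B, deposits −$302B.
Discount-window repayment $33 billion: reserves −$33B, deposits 0.
Government account inflow $67 billion: reserves −$67B, deposits −$67B.
Currency withdrawal $83 billion: reserves −$83B, deposits −$83B.
FX sale $7 billion: reserves −$7B, deposits 0.
Totals: Δreserves = −$492B, Δdeposits = −$452B.
Δrequired reserves = 6% × −$452B = −$27.12B.
Δexcess reserves = Δreserves − Δrequired = −$492B − (−$27.12B) = -$464.88 billion.

-$464.88 billion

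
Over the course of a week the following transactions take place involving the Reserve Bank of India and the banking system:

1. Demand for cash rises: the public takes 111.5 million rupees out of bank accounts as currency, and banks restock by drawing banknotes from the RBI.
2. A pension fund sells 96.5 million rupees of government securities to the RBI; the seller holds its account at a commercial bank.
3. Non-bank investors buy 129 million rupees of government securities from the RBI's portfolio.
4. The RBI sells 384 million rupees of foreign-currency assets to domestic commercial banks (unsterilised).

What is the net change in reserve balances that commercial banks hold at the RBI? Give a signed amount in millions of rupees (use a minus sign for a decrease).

Currency withdrawal 111.5 million rupees: banks swap reserves for currency → −111.5M.
Asset purchase (from non-banks) 96.5 million rupees: the RBI pays by crediting reserve accounts → +96.5M.
Asset sale (to non-banks) 129 million rupees: the non-bank buyers' banks settle from reserves → −129M.
FX sale 384 million rupees: the buying banks pay out of their reserve balances → −384M.
Net: −111.5 + 96.5 − 129 − 384 = -528 million.

-528 million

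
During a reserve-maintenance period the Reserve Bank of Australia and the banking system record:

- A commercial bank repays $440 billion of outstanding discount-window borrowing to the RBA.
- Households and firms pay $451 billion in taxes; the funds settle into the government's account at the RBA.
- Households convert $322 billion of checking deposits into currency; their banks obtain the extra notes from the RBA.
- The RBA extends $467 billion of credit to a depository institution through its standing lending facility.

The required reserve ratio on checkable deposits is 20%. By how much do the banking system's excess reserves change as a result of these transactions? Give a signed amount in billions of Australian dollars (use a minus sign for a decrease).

-$591.4 billion

Discount-window repayment $440 billion: reserves −$440B, deposits 0.
Government account inflow $451 billion: reserves −$451B, deposits −$451B.
Currency withdrawal $322 billion: reserves −$322B, deposits −$322B.
Discount-window loan $467 billion: reserves +$467B, deposits 0.
Totals: Δreserves = −$746B, Δdeposits = −$773B.
Δrequired reserves = 20% × −$773B = −$154.6B.
Δexcess reserves = Δreserves − Δrequired = −$746B − (−$154.6B) = -$591.4 billion.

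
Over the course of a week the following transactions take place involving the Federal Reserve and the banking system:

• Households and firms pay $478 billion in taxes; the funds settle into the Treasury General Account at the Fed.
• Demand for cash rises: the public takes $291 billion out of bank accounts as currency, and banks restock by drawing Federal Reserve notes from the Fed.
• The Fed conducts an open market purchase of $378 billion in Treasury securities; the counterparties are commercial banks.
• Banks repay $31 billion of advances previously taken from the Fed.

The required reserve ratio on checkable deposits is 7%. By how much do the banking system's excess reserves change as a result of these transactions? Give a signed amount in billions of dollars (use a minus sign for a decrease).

Government account inflow $478 billion: reserves −$478B, deposits −$478B.
Currency withdrawal $291 billion: reserves −$291B, deposits −$291B.
OMO purchase (from banks) $378 billion: reserves +$378B, deposits 0.
Discount-window repayment $31 billion: reserves −$31B, deposits 0.
Totals: Δreserves = −$422B, Δdeposits = −$769B.
Δrequired reserves = 7% × −$769B = −$53.83B.
Δexcess reserves = Δreserves − Δrequired = −$422B − (−$53.83B) = -$368.17 billion.

-$368.17 billion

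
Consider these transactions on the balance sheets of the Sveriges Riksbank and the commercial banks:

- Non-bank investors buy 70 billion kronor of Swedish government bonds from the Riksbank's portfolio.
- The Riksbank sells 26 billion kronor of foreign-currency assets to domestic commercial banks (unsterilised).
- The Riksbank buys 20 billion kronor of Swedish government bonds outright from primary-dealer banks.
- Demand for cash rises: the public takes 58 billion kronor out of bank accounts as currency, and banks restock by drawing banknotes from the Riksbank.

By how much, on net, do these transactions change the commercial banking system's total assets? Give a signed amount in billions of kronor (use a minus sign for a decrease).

Asset sale (to non-banks) 70 billion kronor: bank balance sheets shrink → −70B.
FX sale 26 billion kronor: just an asset swap on bank balance sheets → 0.
OMO purchase (from banks) 20 billion kronor: just an asset swap on bank balance sheets → 0.
Currency withdrawal 58 billion kronor: bank balance sheets shrink → −58B.
Net: −70 + 0 + 0 − 58 = -128 billion.

-128 billion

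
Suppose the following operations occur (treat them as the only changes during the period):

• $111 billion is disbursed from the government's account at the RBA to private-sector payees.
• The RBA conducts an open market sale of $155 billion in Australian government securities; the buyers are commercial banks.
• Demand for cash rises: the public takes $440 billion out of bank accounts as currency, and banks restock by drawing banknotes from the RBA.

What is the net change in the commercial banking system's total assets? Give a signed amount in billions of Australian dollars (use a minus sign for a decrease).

Government spending $111 billion: bank balance sheets expand → +$111B.
OMO sale (to banks) $155 billion: just an asset swap on bank balance sheets → 0.
Currency withdrawal $440 billion: bank balance sheets shrink → −$440B.
Net: 111 + 0 − 440 = -$329 billion.

-$329 billion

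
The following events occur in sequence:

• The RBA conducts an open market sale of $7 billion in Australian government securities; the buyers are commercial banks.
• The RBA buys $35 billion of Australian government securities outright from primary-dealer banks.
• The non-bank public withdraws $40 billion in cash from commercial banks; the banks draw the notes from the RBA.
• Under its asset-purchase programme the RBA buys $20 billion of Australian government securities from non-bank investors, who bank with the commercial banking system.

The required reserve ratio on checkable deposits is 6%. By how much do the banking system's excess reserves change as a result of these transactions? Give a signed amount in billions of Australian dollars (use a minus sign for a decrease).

+$9.2 billion

OMO sale (to banks) $7 billion: reserves −$7B, deposits 0.
OMO purchase (from banks) $35 billion: reserves +$35B, deposits 0.
Currency withdrawal $40 billion: reserves −$40B, deposits −$40B.
Asset purchase (from non-banks) $20 billion: reserves +$20B, deposits +$20B.
Totals: Δreserves = +$8B, Δdeposits = −$20B.
Δrequired reserves = 6% × −$20B = −$1.2B.
Δexcess reserves = Δreserves − Δrequired = +$8B − (−$1.2B) = +$9.2 billion.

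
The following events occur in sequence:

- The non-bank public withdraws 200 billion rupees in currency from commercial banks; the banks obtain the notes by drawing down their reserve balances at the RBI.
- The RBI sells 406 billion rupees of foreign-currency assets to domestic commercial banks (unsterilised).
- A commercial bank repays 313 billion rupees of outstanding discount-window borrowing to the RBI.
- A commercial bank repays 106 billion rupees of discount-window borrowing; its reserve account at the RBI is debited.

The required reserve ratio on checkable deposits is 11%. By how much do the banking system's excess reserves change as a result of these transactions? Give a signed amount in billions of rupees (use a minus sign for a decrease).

-1003 billion

Currency withdrawal 200 billion rupees: reserves −200B, deposits −200B.
FX sale 406 billion rupees: reserves −406B, deposits 0.
Discount-window repayment 313 billion rupees: reserves −313B, deposits 0.
Discount-window repayment 106 billion rupees: reserves −106B, deposits 0.
Totals: Δreserves = −1025B, Δdeposits = −200B.
Δrequired reserves = 11% × −200B = −22B.
Δexcess reserves = Δreserves − Δrequired = −1025B − (−22B) = -1003 billion.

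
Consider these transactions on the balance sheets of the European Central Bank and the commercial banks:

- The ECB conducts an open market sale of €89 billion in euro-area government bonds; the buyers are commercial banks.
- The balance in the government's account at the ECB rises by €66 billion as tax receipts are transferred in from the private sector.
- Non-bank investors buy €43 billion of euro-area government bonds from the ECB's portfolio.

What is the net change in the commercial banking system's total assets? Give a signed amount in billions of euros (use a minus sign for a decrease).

OMO sale (to banks) €89 billion: just an asset swap on bank balance sheets → 0.
Government account inflow €66 billion: bank balance sheets shrink → −€66B.
Asset sale (to non-banks) €43 billion: bank balance sheets shrink → −€43B.
Net: 0 − 66 − 43 = -€109 billion.

-€109 billion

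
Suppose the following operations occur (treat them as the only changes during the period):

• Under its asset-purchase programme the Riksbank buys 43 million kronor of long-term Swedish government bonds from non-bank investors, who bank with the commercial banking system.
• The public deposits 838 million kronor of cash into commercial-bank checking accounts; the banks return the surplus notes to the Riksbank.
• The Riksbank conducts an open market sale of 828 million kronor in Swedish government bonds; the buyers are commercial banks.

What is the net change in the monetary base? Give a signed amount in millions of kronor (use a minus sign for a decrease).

Asset purchase (from non-banks) 43 million kronor: Riksbank balance sheet expands → +43M.
Currency deposit 838 million kronor: just a shift between currency and reserves — both are base money → 0.
OMO sale (to banks) 828 million kronor: Riksbank balance sheet contracts → −828M.
Net: 43 + 0 − 828 = -785 million.

-785 million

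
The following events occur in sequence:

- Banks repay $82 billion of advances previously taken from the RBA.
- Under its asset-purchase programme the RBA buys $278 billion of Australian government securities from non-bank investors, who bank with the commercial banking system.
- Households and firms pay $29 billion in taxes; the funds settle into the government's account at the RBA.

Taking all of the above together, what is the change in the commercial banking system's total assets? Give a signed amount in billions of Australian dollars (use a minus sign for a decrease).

Discount-window repayment $82 billion: bank balance sheets shrink → −$82B.
Asset purchase (from non-banks) $278 billion: bank balance sheets expand → +$278B.
Government account inflow $29 billion: bank balance sheets shrink → −$29B.
Net: −82 + 278 − 29 = +$167 billion.

+$167 billion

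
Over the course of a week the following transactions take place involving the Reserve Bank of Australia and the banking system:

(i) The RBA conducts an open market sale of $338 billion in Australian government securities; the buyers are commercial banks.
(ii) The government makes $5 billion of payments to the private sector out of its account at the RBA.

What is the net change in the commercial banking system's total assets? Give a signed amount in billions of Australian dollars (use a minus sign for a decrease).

RBA balance sheet:
  Assets:      Securities −$338B
  Liabilities: Bank reserves −$333B, Government deposits −$5B
Commercial banking system:
  Assets:      Reserves at CB −$333B, Securities +$338B
  Liabilities: Checkable deposits +$5B
Change in total bank assets = +$5 billion.

+$5 billion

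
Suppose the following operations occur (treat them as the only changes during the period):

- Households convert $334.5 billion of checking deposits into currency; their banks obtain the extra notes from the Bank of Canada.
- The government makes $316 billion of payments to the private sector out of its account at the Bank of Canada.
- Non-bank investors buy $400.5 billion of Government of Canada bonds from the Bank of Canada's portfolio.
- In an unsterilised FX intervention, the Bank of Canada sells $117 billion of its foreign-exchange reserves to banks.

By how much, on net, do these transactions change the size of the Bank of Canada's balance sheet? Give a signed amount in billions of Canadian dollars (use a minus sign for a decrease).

-$517.5 billion

Currency withdrawal $334.5 billion: only the composition of liabilities changes → 0.
Government spending $316 billion: only the composition of liabilities changes → 0.
Asset sale (to non-banks) $400.5 billion: a Bank of Canada asset is shed → −$400.5B.
FX sale $117 billion: a Bank of Canada asset is shed → −$117B.
Net: 0 + 0 − 400.5 − 117 = -$517.5 billion.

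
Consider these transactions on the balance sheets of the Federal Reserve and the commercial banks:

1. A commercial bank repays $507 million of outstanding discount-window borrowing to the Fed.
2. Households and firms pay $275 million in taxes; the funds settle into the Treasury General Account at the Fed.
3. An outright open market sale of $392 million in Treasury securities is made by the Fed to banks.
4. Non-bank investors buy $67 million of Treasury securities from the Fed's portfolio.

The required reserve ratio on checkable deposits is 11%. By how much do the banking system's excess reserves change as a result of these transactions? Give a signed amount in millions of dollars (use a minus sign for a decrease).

-$1203.38 million

Discount-window repayment $507 million: reserves −$507M, deposits 0.
Government account inflow $275 million: reserves −$275M, deposits −$275M.
OMO sale (to banks) $392 million: reserves −$392M, deposits 0.
Asset sale (to non-banks) $67 million: reserves −$67M, deposits −$67M.
Totals: Δreserves = −$1241M, Δdeposits = −$342M.
Δrequired reserves = 11% × −$342M = −$37.62M.
Δexcess reserves = Δreserves − Δrequired = −$1241M − (−$37.62M) = -$1203.38 million.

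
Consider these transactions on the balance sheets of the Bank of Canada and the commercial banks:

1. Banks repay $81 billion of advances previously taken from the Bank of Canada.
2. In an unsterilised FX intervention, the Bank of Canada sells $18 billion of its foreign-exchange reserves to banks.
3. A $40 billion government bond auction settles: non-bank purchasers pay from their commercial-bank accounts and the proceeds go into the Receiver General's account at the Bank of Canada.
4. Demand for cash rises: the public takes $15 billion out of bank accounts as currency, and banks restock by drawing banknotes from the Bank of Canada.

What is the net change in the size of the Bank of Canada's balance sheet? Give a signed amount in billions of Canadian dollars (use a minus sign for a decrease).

-$99 billion

Discount-window repayment $81 billion: a Bank of Canada asset is shed → −$81B.
FX sale $18 billion: a Bank of Canada asset is shed → −$18B.
Government account inflow $40 billion: only the composition of liabilities changes → 0.
Currency withdrawal $15 billion: only the composition of liabilities changes → 0.
Net: −81 − 18 + 0 + 0 = -$99 billion.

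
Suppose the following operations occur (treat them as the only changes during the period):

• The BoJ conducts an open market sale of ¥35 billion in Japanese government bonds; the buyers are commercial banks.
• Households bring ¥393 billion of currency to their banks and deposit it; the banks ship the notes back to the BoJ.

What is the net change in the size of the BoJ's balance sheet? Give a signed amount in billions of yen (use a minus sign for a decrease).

OMO sale (to banks) ¥35 billion: a BoJ asset is shed → −¥35B.
Currency deposit ¥393 billion: only the composition of liabilities changes → 0.
Net: −35 + 0 = -¥35 billion.

-¥35 billion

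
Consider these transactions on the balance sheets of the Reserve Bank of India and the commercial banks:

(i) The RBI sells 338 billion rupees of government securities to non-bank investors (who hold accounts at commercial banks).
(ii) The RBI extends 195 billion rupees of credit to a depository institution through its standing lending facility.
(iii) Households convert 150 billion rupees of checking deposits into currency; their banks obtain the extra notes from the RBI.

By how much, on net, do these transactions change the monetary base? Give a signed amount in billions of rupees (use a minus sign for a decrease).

-143 billion

RBI balance sheet:
  Assets:      Securities −338B, Loans to banks +195B
  Liabilities: Bank reserves −293B, Currency in circulation +150B
Monetary base = currency + reserves: +150B + (−293B) = -143 billion.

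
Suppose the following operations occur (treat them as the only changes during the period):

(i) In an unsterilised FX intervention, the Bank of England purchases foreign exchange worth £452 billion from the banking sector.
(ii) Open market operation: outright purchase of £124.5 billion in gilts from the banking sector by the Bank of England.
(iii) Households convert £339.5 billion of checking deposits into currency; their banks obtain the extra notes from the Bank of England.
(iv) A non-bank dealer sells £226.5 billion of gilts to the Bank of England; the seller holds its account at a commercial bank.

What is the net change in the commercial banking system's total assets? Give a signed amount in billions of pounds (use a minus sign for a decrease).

-£113 billion

FX purchase £452 billion: just an asset swap on bank balance sheets → 0.
OMO purchase (from banks) £124.5 billion: just an asset swap on bank balance sheets → 0.
Currency withdrawal £339.5 billion: bank balance sheets shrink → −£339.5B.
Asset purchase (from non-banks) £226.5 billion: bank balance sheets expand → +£226.5B.
Net: 0 + 0 − 339.5 + 226.5 = -£113 billion.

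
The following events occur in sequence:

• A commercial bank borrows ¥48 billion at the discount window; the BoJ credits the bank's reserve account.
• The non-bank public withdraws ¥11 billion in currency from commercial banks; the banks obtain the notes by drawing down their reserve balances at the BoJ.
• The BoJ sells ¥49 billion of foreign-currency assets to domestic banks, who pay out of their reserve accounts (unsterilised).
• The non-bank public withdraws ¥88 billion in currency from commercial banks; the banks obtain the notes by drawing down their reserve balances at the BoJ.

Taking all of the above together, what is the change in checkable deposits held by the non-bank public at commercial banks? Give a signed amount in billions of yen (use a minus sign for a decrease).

Discount-window loan ¥48 billion: the counterparty is a bank, so public deposits are unchanged → 0.
Currency withdrawal ¥11 billion: non-bank counterparties' bank balances fall → −¥11B.
FX sale ¥49 billion: the counterparty is a bank, so public deposits are unchanged → 0.
Currency withdrawal ¥88 billion: non-bank counterparties' bank balances fall → −¥88B.
Net: 0 − 11 + 0 − 88 = -¥99 billion.

-¥99 billion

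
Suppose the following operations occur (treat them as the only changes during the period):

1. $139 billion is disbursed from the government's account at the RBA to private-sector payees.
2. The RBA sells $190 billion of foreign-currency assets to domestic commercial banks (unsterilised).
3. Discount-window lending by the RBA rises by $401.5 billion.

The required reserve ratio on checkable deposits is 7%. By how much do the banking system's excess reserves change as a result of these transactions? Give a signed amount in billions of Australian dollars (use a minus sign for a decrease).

Government spending $139 billion: reserves +$139B, deposits +$139B.
FX sale $190 billion: reserves −$190B, deposits 0.
Discount-window loan $401.5 billion: reserves +$401.5B, deposits 0.
Totals: Δreserves = +$350.5B, Δdeposits = +$139B.
Δrequired reserves = 7% × +$139B = +$9.73B.
Δexcess reserves = Δreserves − Δrequired = +$350.5B − (+$9.73B) = +$340.77 billion.

+$340.77 billion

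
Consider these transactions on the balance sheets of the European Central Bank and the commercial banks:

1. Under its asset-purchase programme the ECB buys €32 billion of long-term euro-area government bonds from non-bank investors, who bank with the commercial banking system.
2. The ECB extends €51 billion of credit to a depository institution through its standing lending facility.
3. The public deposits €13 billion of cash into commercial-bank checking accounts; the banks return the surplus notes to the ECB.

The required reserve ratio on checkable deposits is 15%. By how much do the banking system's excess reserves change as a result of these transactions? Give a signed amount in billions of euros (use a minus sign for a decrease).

+€89.25 billion

Asset purchase (from non-banks) €32 billion: reserves +€32B, deposits +€32B.
Discount-window loan €51 billion: reserves +€51B, deposits 0.
Currency deposit €13 billion: reserves +€13B, deposits +€13B.
Totals: Δreserves = +€96B, Δdeposits = +€45B.
Δrequired reserves = 15% × +€45B = +€6.75B.
Δexcess reserves = Δreserves − Δrequired = +€96B − (+€6.75B) = +€89.25 billion.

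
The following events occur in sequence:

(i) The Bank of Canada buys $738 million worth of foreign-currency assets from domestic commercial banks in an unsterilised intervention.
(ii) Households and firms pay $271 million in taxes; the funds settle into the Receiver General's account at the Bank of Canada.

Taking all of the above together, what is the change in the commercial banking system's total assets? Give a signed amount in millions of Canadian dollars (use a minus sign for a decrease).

Bank of Canada balance sheet:
  Assets:      Foreign assets +$738M
  Liabilities: Bank reserves +$467M, Government deposits +$271M
Commercial banking system:
  Assets:      Reserves at CB +$467M, Foreign assets −$738M
  Liabilities: Checkable deposits −$271M
Change in total bank assets = -$271 million.

-$271 million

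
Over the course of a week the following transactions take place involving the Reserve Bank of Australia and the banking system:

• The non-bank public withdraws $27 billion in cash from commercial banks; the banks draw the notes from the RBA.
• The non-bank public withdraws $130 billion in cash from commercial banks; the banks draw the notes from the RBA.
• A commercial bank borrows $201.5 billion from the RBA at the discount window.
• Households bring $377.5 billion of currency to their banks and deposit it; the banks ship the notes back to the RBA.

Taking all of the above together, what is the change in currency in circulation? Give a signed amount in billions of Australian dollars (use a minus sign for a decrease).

-$220.5 billion

Currency withdrawal $27 billion: notes leave the central bank → +$27B.
Currency withdrawal $130 billion: notes leave the central bank → +$130B.
Discount-window loan $201.5 billion: no currency enters or leaves circulation → 0.
Currency deposit $377.5 billion: notes return to the central bank → −$377.5B.
Net: 27 + 130 + 0 − 377.5 = -$220.5 billion.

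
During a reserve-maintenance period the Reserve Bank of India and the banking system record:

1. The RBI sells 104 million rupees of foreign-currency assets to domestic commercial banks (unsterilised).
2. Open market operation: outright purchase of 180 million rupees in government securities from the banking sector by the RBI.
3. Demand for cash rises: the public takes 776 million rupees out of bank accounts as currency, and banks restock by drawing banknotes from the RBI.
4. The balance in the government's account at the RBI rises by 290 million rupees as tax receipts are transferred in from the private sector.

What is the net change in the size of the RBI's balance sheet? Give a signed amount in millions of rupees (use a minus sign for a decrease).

+76 million

RBI balance sheet:
  Assets:      Securities +180M, Foreign assets −104M
  Liabilities: Bank reserves −990M, Currency in circulation +776M, Government deposits +290M
Commercial banking system:
  Assets:      Reserves at CB −990M, Securities −180M, Foreign assets +104M
  Liabilities: Checkable deposits −1066M
Change in total RBI assets = +76 million.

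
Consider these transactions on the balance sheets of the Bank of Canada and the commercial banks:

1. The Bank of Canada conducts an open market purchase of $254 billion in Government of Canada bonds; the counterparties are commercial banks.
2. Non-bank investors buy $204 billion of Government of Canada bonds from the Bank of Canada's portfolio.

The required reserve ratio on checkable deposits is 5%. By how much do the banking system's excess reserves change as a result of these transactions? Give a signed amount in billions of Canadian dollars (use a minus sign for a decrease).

OMO purchase (from banks) $254 billion: reserves +$254B, deposits 0.
Asset sale (to non-banks) $204 billion: reserves −$204B, deposits −$204B.
Totals: Δreserves = +$50B, Δdeposits = −$204B.
Δrequired reserves = 5% × −$204B = −$10.2B.
Δexcess reserves = Δreserves − Δrequired = +$50B − (−$10.2B) = +$60.2 billion.

+$60.2 billion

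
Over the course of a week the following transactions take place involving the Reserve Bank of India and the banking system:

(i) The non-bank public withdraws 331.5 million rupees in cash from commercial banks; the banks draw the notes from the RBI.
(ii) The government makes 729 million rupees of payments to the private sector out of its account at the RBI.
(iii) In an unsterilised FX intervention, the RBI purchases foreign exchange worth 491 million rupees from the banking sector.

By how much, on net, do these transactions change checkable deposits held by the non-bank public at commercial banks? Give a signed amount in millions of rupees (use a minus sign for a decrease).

+397.5 million

Currency withdrawal 331.5 million rupees: non-bank counterparties' bank balances fall → −331.5M.
Government spending 729 million rupees: non-bank counterparties' bank balances rise → +729M.
FX purchase 491 million rupees: the counterparty is a bank, so public deposits are unchanged → 0.
Net: −331.5 + 729 + 0 = +397.5 million.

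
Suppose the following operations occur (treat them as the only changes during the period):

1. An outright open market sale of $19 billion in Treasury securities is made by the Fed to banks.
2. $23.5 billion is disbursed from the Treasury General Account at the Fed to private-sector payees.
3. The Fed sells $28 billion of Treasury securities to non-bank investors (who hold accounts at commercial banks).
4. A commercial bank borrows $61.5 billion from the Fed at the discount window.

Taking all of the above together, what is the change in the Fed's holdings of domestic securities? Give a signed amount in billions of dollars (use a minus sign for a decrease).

Fed balance sheet:
  Assets:      Securities −$47B, Loans to banks +$61.5B
  Liabilities: Bank reserves +$38B, Government deposits −$23.5B
Commercial banking system:
  Assets:      Reserves at CB +$38B, Securities +$19B
  Liabilities: Checkable deposits −$4.5B, Borrowings from CB +$61.5B
So the change in the Fed's holdings of domestic securities is -$47 billion.

-$47 billion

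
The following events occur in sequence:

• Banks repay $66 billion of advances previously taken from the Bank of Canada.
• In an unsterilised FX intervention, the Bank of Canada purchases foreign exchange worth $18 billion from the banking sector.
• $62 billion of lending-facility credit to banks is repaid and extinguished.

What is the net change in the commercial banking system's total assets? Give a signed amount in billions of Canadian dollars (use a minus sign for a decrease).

Bank of Canada balance sheet:
  Assets:      Loans to banks −$128B, Foreign assets +$18B
  Liabilities: Bank reserves −$110B
Commercial banking system:
  Assets:      Reserves at CB −$110B, Foreign assets −$18B
  Liabilities: Borrowings from CB −$128B
Change in total bank assets = -$128 billion.

-$128 billion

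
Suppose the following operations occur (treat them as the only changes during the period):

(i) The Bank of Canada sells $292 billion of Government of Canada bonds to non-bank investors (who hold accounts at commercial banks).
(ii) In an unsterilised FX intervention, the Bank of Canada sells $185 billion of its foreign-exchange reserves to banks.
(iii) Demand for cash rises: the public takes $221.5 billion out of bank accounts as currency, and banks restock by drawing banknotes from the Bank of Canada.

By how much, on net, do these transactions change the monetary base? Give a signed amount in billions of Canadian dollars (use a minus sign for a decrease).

-$477 billion

Asset sale (to non-banks) $292 billion: Bank of Canada balance sheet contracts → −$292B.
FX sale $185 billion: Bank of Canada balance sheet contracts → −$185B.
Currency withdrawal $221.5 billion: just a shift between currency and reserves — both are base money → 0.
Net: −292 − 185 + 0 = -$477 billion.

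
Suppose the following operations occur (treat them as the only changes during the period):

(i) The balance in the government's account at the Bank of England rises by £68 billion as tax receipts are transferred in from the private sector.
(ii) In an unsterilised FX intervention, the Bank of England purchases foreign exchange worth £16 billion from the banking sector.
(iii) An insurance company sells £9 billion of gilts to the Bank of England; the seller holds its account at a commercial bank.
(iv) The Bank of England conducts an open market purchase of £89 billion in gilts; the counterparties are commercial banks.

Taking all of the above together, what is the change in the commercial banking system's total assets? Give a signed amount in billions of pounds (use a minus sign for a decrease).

Government account inflow £68 billion: bank balance sheets shrink → −£68B.
FX purchase £16 billion: just an asset swap on bank balance sheets → 0.
Asset purchase (from non-banks) £9 billion: bank balance sheets expand → +£9B.
OMO purchase (from banks) £89 billion: just an asset swap on bank balance sheets → 0.
Net: −68 + 0 + 9 + 0 = -£59 billion.

-£59 billion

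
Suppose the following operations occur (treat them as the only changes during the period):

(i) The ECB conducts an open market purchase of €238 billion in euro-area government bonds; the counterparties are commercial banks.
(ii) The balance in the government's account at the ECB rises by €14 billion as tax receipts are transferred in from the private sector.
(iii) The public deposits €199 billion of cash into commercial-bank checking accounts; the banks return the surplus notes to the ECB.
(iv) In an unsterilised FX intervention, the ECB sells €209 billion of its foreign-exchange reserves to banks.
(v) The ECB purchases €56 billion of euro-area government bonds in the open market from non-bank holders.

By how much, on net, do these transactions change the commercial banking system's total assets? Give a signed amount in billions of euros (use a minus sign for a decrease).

+€241 billion

OMO purchase (from banks) €238 billion: just an asset swap on bank balance sheets → 0.
Government account inflow €14 billion: bank balance sheets shrink → −€14B.
Currency deposit €199 billion: bank balance sheets expand → +€199B.
FX sale €209 billion: just an asset swap on bank balance sheets → 0.
Asset purchase (from non-banks) €56 billion: bank balance sheets expand → +€56B.
Net: 0 − 14 + 199 + 0 + 56 = +€241 billion.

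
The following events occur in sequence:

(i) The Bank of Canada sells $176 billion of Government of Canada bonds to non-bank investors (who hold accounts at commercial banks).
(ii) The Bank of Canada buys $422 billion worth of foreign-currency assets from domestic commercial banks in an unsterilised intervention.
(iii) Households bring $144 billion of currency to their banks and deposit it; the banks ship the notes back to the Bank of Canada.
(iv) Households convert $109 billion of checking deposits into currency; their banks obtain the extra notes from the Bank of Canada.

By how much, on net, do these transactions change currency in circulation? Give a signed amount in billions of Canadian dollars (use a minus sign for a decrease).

-$35 billion

Asset sale (to non-banks) $176 billion: no currency enters or leaves circulation → 0.
FX purchase $422 billion: no currency enters or leaves circulation → 0.
Currency deposit $144 billion: notes return to the central bank → −$144B.
Currency withdrawal $109 billion: notes leave the central bank → +$109B.
Net: 0 + 0 − 144 + 109 = -$35 billion.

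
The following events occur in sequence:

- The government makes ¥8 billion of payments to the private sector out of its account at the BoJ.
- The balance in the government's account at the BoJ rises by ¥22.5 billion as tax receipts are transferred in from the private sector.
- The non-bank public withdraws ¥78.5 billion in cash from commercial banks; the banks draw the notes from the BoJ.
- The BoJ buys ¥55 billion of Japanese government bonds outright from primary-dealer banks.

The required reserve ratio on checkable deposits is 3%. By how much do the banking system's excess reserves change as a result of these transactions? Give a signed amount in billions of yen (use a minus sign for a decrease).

Government spending ¥8 billion: reserves +¥8B, deposits +¥8B.
Government account inflow ¥22.5 billion: reserves −¥22.5B, deposits −¥22.5B.
Currency withdrawal ¥78.5 billion: reserves −¥78.5B, deposits −¥78.5B.
OMO purchase (from banks) ¥55 billion: reserves +¥55B, deposits 0.
Totals: Δreserves = −¥38B, Δdeposits = −¥93B.
Δrequired reserves = 3% × −¥93B = −¥2.79B.
Δexcess reserves = Δreserves − Δrequired = −¥38B − (−¥2.79B) = -¥35.21 billion.

-¥35.21 billion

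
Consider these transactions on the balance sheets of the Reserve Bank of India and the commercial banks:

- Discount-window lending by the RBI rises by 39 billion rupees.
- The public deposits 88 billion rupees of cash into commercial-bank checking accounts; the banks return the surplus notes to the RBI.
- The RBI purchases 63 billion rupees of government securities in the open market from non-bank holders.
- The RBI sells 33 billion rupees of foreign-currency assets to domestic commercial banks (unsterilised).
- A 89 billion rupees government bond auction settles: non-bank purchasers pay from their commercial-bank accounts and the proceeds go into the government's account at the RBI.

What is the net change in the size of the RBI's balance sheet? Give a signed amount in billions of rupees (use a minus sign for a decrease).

+69 billion

RBI balance sheet:
  Assets:      Securities +63B, Loans to banks +39B, Foreign assets −33B
  Liabilities: Bank reserves +68B, Currency in circulation −88B, Government deposits +89B
Commercial banking system:
  Assets:      Reserves at CB +68B, Foreign assets +33B
  Liabilities: Checkable deposits +62B, Borrowings from CB +39B
Change in total RBI assets = +69 billion.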